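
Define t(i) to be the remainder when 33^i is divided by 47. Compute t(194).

9

t(0) = 1, t(1) = 33, t(2) = 8, t(3) = 29, t(4) = 17, t(5) = 44, t(6) = 42, t(7) = 23, t(8) = 7, t(9) = 43, t(10) = 9, t(11) = 15, t(12) = 25, t(13) = 26, t(14) = 12, t(15) = 20, t(16) = 2, t(17) = 19, t(18) = 16, t(19) = 11, t(20) = 34, t(21) = 41, t(22) = 37, t(23) = 46, t(24) = 14, t(25) = 39, t(26) = 18, t(27) = 30, t(28) = 3, t(29) = 5, t(30) = 24, t(31) = 40, t(32) = 4, t(33) = 38, t(34) = 32, t(35) = 22, t(36) = 21, t(37) = 35, t(38) = 27, t(39) = 45, t(40) = 28, t(41) = 31, t(42) = 36, t(43) = 13, t(44) = 6, t(45) = 10, t(46) = 1.
Since t(46) = t(0) = 1, the sequence is periodic with period 46.
(194 - 0) mod 46 = 10, so t(194) = t(10) = 9.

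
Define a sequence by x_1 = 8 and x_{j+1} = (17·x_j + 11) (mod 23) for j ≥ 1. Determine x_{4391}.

4

Listing terms: x_1 = 8; x_2 = 9; x_3 = 3; x_4 = 16; x_5 = 7; x_6 = 15; x_7 = 13; x_8 = 2; x_9 = 22; x_{10} = 17; x_{11} = 1; x_{12} = 5; x_{13} = 4; x_{14} = 10; x_{15} = 20; x_{16} = 6; x_{17} = 21; x_{18} = 0; x_{19} = 11; x_{20} = 14; x_{21} = 19; x_{22} = 12; x_{23} = 8.
Since x_{23} = x_1 = 8, the sequence is periodic with period 22.
(4391 - 1) mod 22 = 12, so x_{4391} = x_{13} = 4.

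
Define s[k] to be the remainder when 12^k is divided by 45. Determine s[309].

27

Computing terms: s[1] = 12; s[2] = 9; s[3] = 18; s[4] = 36; s[5] = 27; s[6] = 9.
Since s[6] = s[2] = 9, the sequence is eventually periodic: after a pre-period of length 1 it cycles with period 4.
For k ≥ 2, s[k] depends only on (k - 2) mod 4. (309 - 2) mod 4 = 3, so s[309] = s[5] = 27.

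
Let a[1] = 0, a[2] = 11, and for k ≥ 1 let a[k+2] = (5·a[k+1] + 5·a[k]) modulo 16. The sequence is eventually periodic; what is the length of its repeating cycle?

24

We have a[1] = 0; a[2] = 11; a[3] = 7; a[4] = 10; a[5] = 5; a[6] = 11; a[7] = 0; a[8] = 7; a[9] = 3; a[10] = 2; a[11] = 9; a[12] = 7; a[13] = 0; a[14] = 3; a[15] = 15; a[16] = 10; a[17] = 13; a[18] = 3; a[19] = 0; a[20] = 15; a[21] = 11; a[22] = 2; a[23] = 1; a[24] = 15; a[25] = 0; a[26] = 11.
The sequence repeats with period 24.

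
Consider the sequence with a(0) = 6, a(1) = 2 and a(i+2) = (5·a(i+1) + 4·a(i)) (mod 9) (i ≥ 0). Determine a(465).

Computing terms: a(0) = 6; a(1) = 2; a(2) = 7; a(3) = 7; a(4) = 0; a(5) = 1; a(6) = 5; a(7) = 2; a(8) = 3; a(9) = 5; a(10) = 1; a(11) = 7; a(12) = 3; a(13) = 7; a(14) = 2; a(15) = 2; a(16) = 0; a(17) = 8; a(18) = 4; a(19) = 7; a(20) = 6; a(21) = 4; a(22) = 8; a(23) = 2; a(24) = 6; a(25) = 2.
The sequence repeats with period 24.
So a(465) = a(0 + ((465-0) mod 24)) = a(9) = 5.

5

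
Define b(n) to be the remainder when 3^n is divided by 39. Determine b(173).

9

b(1) = 3; b(2) = 9; b(3) = 27; b(4) = 3.
Since b(4) = b(1) = 3, the sequence is periodic with period 3.
So b(173) = b(1 + ((173-1) mod 3)) = b(2) = 9.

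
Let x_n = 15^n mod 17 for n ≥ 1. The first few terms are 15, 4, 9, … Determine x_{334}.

13

Listing terms: x_1 = 15; x_2 = 4; x_3 = 9; x_4 = 16; x_5 = 2; x_6 = 13; x_7 = 8; x_8 = 1; x_9 = 15.
The sequence repeats with period 8.
So x_{334} = x_{1 + ((334-1) mod 8)} = x_6 = 13.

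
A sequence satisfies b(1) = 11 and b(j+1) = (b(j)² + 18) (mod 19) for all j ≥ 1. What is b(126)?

b(1) = 11; b(2) = 6; b(3) = 16; b(4) = 8; b(5) = 6.
Since b(5) = b(2) = 6, the sequence is eventually periodic: after a pre-period of length 1 it cycles with period 3.
For j ≥ 2, b(j) depends only on (j - 2) mod 3. (126 - 2) mod 3 = 1, so b(126) = b(3) = 16.

16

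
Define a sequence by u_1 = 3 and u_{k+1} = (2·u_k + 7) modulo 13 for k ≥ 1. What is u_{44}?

12

Listing terms: u_1 = 3, u_2 = 0, u_3 = 7, u_4 = 8, u_5 = 10, u_6 = 1, u_7 = 9, u_8 = 12, u_9 = 5, u_{10} = 4, u_{11} = 2, u_{12} = 11, u_{13} = 3.
Since u_{13} = u_1 = 3, the sequence is periodic with period 12.
So u_{44} = u_{1 + ((44-1) mod 12)} = u_8 = 12.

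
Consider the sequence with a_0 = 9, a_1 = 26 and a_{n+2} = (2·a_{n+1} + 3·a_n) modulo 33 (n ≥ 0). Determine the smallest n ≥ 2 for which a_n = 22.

Listing terms: a_0 = 9, a_1 = 26, a_2 = 13, a_3 = 5, a_4 = 16, a_5 = 14, a_6 = 10, a_7 = 29, a_8 = 22, a_9 = 32, a_{10} = 31, a_{11} = 26, a_{12} = 13.
Since (a_{11}, a_{12}) = (a_1, a_2) = (26, 13) (two consecutive terms determine the rest), the sequence is eventually periodic: after a pre-period of length 1 it cycles with period 10.
The value 22 first appears (with n ≥ 2) at a_8.

8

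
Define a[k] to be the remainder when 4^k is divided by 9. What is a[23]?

We have a[1] = 4, a[2] = 7, a[3] = 1, a[4] = 4.
The sequence repeats with period 3.
(23 - 1) mod 3 = 1, so a[23] = a[2] = 7.

7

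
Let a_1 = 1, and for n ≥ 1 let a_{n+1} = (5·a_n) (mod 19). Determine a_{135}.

4

We have a_1 = 1, a_2 = 5, a_3 = 6, a_4 = 11, a_5 = 17, a_6 = 9, a_7 = 7, a_8 = 16, a_9 = 4, a_{10} = 1.
Since a_{10} = a_1 = 1, the sequence is periodic with period 9.
So a_{135} = a_{1 + ((135-1) mod 9)} = a_9 = 4.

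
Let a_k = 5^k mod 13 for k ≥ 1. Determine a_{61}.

5

Computing terms: a_1 = 5, a_2 = 12, a_3 = 8, a_4 = 1, a_5 = 5.
The sequence repeats with period 4.
(61 - 1) mod 4 = 0, so a_{61} = a_1 = 5.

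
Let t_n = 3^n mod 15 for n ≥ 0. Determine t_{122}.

9

We have t_0 = 1,  t_1 = 3,  t_2 = 9,  t_3 = 12,  t_4 = 6,  t_5 = 3.
Since t_5 = t_1 = 3, the sequence is eventually periodic: after a pre-period of length 1 it cycles with period 4.
For n ≥ 1, t_n depends only on (n - 1) mod 4. (122 - 1) mod 4 = 1, so t_{122} = t_2 = 9.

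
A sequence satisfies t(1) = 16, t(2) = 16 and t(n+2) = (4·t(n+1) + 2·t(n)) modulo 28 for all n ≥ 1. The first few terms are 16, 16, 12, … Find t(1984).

16

Computing terms: t(1) = 16; t(2) = 16; t(3) = 12; t(4) = 24; t(5) = 8; t(6) = 24; t(7) = 0; t(8) = 20; t(9) = 24; t(10) = 24; t(11) = 4; t(12) = 8; t(13) = 12; t(14) = 8; t(15) = 0; t(16) = 16; t(17) = 8; t(18) = 8; t(19) = 20; t(20) = 12; t(21) = 4; t(22) = 12; t(23) = 0; t(24) = 24; t(25) = 12; t(26) = 12; t(27) = 16; t(28) = 4; t(29) = 20; t(30) = 4; t(31) = 0; t(32) = 8; t(33) = 4; t(34) = 4; t(35) = 24; t(36) = 20; t(37) = 16; t(38) = 20; t(39) = 0; t(40) = 12; t(41) = 20; t(42) = 20; t(43) = 8; t(44) = 16; t(45) = 24; t(46) = 16; t(47) = 0; t(48) = 4; t(49) = 16; t(50) = 16.
Since (t(49), t(50)) = (t(1), t(2)) = (16, 16) (two consecutive terms determine the rest), the sequence is periodic with period 48.
So t(1984) = t(1 + ((1984-1) mod 48)) = t(16) = 16.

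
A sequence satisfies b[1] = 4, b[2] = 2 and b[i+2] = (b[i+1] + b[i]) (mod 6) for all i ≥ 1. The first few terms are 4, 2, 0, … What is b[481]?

We have b[1] = 4, b[2] = 2, b[3] = 0, b[4] = 2, b[5] = 2, b[6] = 4, b[7] = 0, b[8] = 4, b[9] = 4, b[10] = 2.
The sequence repeats with period 8.
So b[481] = b[1 + ((481-1) mod 8)] = b[1] = 4.

4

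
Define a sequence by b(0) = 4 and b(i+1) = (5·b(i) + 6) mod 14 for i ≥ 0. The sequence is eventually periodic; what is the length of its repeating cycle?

b(0) = 4, b(1) = 12, b(2) = 10, b(3) = 0, b(4) = 6, b(5) = 8, b(6) = 4.
The sequence repeats with period 6.

6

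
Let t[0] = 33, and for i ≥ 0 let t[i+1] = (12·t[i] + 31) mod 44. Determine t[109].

We have t[0] = 33, t[1] = 31, t[2] = 7, t[3] = 27, t[4] = 3, t[5] = 23, t[6] = 43, t[7] = 19, t[8] = 39, t[9] = 15, t[10] = 35, t[11] = 11, t[12] = 31.
Since t[12] = t[1] = 31, the sequence is eventually periodic: after a pre-period of length 1 it cycles with period 11.
For i ≥ 1, t[i] depends only on (i - 1) mod 11. (109 - 1) mod 11 = 9, so t[109] = t[10] = 35.

35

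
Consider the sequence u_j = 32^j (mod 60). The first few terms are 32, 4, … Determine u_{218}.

We have u_1 = 32, u_2 = 4, u_3 = 8, u_4 = 16, u_5 = 32.
Since u_5 = u_1 = 32, the sequence is periodic with period 4.
(218 - 1) mod 4 = 1, so u_{218} = u_2 = 4.

4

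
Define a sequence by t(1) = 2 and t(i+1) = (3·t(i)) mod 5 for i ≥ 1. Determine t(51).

3

Computing terms: t(1) = 2,  t(2) = 1,  t(3) = 3,  t(4) = 4,  t(5) = 2.
Since t(5) = t(1) = 2, the sequence is periodic with period 4.
(51 - 1) mod 4 = 2, so t(51) = t(3) = 3.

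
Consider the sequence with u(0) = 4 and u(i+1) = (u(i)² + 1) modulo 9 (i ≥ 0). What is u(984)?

Listing terms: u(0) = 4,  u(1) = 8,  u(2) = 2,  u(3) = 5,  u(4) = 8.
Since u(4) = u(1) = 8, the sequence is eventually periodic: after a pre-period of length 1 it cycles with period 3.
For i ≥ 1, u(i) depends only on (i - 1) mod 3. (984 - 1) mod 3 = 2, so u(984) = u(3) = 5.

5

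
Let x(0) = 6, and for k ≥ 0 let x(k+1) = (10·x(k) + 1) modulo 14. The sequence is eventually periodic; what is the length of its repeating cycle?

6

x(0) = 6, x(1) = 5, x(2) = 9, x(3) = 7, x(4) = 1, x(5) = 11, x(6) = 13, x(7) = 5.
Since x(7) = x(1) = 5, the sequence is eventually periodic: after a pre-period of length 1 it cycles with period 6.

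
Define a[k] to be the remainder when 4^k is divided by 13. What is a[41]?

10

Computing terms: a[1] = 4,  a[2] = 3,  a[3] = 12,  a[4] = 9,  a[5] = 10,  a[6] = 1,  a[7] = 4.
The sequence repeats with period 6.
(41 - 1) mod 6 = 4, so a[41] = a[5] = 10.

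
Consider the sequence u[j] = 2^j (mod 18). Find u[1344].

10

u[1] = 2; u[2] = 4; u[3] = 8; u[4] = 16; u[5] = 14; u[6] = 10; u[7] = 2.
Since u[7] = u[1] = 2, the sequence is periodic with period 6.
(1344 - 1) mod 6 = 5, so u[1344] = u[6] = 10.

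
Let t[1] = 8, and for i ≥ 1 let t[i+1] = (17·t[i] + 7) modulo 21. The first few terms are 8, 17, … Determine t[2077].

8

t[1] = 8; t[2] = 17; t[3] = 2; t[4] = 20; t[5] = 11; t[6] = 5; t[7] = 8.
The sequence repeats with period 6.
So t[2077] = t[1 + ((2077-1) mod 6)] = t[1] = 8.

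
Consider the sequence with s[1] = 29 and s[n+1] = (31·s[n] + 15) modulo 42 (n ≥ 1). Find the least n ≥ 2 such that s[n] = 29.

Listing terms: s[1] = 29, s[2] = 32, s[3] = 41, s[4] = 26, s[5] = 23, s[6] = 14, s[7] = 29.
Since s[7] = s[1] = 29, the sequence is periodic with period 6.
The value 29 next appears (with n ≥ 2) at s[7].

7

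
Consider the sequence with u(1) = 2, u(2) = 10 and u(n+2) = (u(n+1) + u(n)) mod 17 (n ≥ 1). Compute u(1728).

We have u(1) = 2,  u(2) = 10,  u(3) = 12,  u(4) = 5,  u(5) = 0,  u(6) = 5,  u(7) = 5,  u(8) = 10,  u(9) = 15,  u(10) = 8,  u(11) = 6,  u(12) = 14,  u(13) = 3,  u(14) = 0,  u(15) = 3,  u(16) = 3,  u(17) = 6,  u(18) = 9,  u(19) = 15,  u(20) = 7,  u(21) = 5,  u(22) = 12,  u(23) = 0,  u(24) = 12,  u(25) = 12,  u(26) = 7,  u(27) = 2,  u(28) = 9,  u(29) = 11,  u(30) = 3,  u(31) = 14,  u(32) = 0,  u(33) = 14,  u(34) = 14,  u(35) = 11,  u(36) = 8,  u(37) = 2,  u(38) = 10.
Since (u(37), u(38)) = (u(1), u(2)) = (2, 10) (two consecutive terms determine the rest), the sequence is periodic with period 36.
So u(1728) = u(1 + ((1728-1) mod 36)) = u(36) = 8.

8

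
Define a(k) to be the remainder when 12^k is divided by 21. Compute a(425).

3

Computing terms: a(0) = 1, a(1) = 12, a(2) = 18, a(3) = 6, a(4) = 9, a(5) = 3, a(6) = 15, a(7) = 12.
Since a(7) = a(1) = 12, the sequence is eventually periodic: after a pre-period of length 1 it cycles with period 6.
For k ≥ 1, a(k) depends only on (k - 1) mod 6. (425 - 1) mod 6 = 4, so a(425) = a(5) = 3.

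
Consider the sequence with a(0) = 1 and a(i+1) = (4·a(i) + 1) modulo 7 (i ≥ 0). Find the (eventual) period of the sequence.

a(0) = 1, a(1) = 5, a(2) = 0, a(3) = 1.
The sequence repeats with period 3.

3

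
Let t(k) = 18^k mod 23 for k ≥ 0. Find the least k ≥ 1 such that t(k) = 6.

Computing terms: t(0) = 1,  t(1) = 18,  t(2) = 2,  t(3) = 13,  t(4) = 4,  t(5) = 3,  t(6) = 8,  t(7) = 6,  t(8) = 16,  t(9) = 12,  t(10) = 9,  t(11) = 1.
Since t(11) = t(0) = 1, the sequence is periodic with period 11.
The value 6 first appears (with k ≥ 1) at t(7).

7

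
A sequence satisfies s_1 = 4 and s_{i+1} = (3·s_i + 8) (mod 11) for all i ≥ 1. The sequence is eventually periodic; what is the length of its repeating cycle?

5

Listing terms: s_1 = 4; s_2 = 9; s_3 = 2; s_4 = 3; s_5 = 6; s_6 = 4.
Since s_6 = s_1 = 4, the sequence is periodic with period 5.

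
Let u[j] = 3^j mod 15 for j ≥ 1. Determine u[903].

12

We have u[1] = 3; u[2] = 9; u[3] = 12; u[4] = 6; u[5] = 3.
The sequence repeats with period 4.
So u[903] = u[1 + ((903-1) mod 4)] = u[3] = 12.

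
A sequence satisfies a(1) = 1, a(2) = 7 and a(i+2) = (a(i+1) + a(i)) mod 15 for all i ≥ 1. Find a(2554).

Listing terms: a(1) = 1,  a(2) = 7,  a(3) = 8,  a(4) = 0,  a(5) = 8,  a(6) = 8,  a(7) = 1,  a(8) = 9,  a(9) = 10,  a(10) = 4,  a(11) = 14,  a(12) = 3,  a(13) = 2,  a(14) = 5,  a(15) = 7,  a(16) = 12,  a(17) = 4,  a(18) = 1,  a(19) = 5,  a(20) = 6,  a(21) = 11,  a(22) = 2,  a(23) = 13,  a(24) = 0,  a(25) = 13,  a(26) = 13,  a(27) = 11,  a(28) = 9,  a(29) = 5,  a(30) = 14,  a(31) = 4,  a(32) = 3,  a(33) = 7,  a(34) = 10,  a(35) = 2,  a(36) = 12,  a(37) = 14,  a(38) = 11,  a(39) = 10,  a(40) = 6,  a(41) = 1,  a(42) = 7.
The sequence repeats with period 40.
(2554 - 1) mod 40 = 33, so a(2554) = a(34) = 10.

10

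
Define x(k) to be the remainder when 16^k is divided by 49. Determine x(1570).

We have x(1) = 16; x(2) = 11; x(3) = 29; x(4) = 23; x(5) = 25; x(6) = 8; x(7) = 30; x(8) = 39; x(9) = 36; x(10) = 37; x(11) = 4; x(12) = 15; x(13) = 44; x(14) = 18; x(15) = 43; x(16) = 2; x(17) = 32; x(18) = 22; x(19) = 9; x(20) = 46; x(21) = 1; x(22) = 16.
Since x(22) = x(1) = 16, the sequence is periodic with period 21.
So x(1570) = x(1 + ((1570-1) mod 21)) = x(16) = 2.

2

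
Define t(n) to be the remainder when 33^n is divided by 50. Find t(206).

Listing terms: t(1) = 33; t(2) = 39; t(3) = 37; t(4) = 21; t(5) = 43; t(6) = 19; t(7) = 27; t(8) = 41; t(9) = 3; t(10) = 49; t(11) = 17; t(12) = 11; t(13) = 13; t(14) = 29; t(15) = 7; t(16) = 31; t(17) = 23; t(18) = 9; t(19) = 47; t(20) = 1; t(21) = 33.
The sequence repeats with period 20.
(206 - 1) mod 20 = 5, so t(206) = t(6) = 19.

19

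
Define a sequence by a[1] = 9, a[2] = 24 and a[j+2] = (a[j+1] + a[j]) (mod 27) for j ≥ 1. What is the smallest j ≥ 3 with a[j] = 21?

Computing terms: a[1] = 9, a[2] = 24, a[3] = 6, a[4] = 3, a[5] = 9, a[6] = 12, a[7] = 21, a[8] = 6, a[9] = 0, a[10] = 6, a[11] = 6, a[12] = 12, a[13] = 18, a[14] = 3, a[15] = 21, a[16] = 24, a[17] = 18, a[18] = 15, a[19] = 6, a[20] = 21, a[21] = 0, a[22] = 21, a[23] = 21, a[24] = 15, a[25] = 9, a[26] = 24.
The sequence repeats with period 24.
The value 21 first appears (with j ≥ 3) at a[7].

7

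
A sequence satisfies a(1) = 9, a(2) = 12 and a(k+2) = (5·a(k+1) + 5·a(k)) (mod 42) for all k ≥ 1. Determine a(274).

3

Computing terms: a(1) = 9,  a(2) = 12,  a(3) = 21,  a(4) = 39,  a(5) = 6,  a(6) = 15,  a(7) = 21,  a(8) = 12,  a(9) = 39,  a(10) = 3,  a(11) = 0,  a(12) = 15,  a(13) = 33,  a(14) = 30,  a(15) = 21,  a(16) = 3,  a(17) = 36,  a(18) = 27,  a(19) = 21,  a(20) = 30,  a(21) = 3,  a(22) = 39,  a(23) = 0,  a(24) = 27,  a(25) = 9,  a(26) = 12.
The sequence repeats with period 24.
So a(274) = a(1 + ((274-1) mod 24)) = a(10) = 3.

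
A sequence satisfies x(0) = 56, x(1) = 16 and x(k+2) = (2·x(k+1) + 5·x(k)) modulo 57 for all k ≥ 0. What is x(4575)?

x(0) = 56, x(1) = 16, x(2) = 27, x(3) = 20, x(4) = 4, x(5) = 51, x(6) = 8, x(7) = 43, x(8) = 12, x(9) = 11, x(10) = 25, x(11) = 48, x(12) = 50, x(13) = 55, x(14) = 18, x(15) = 26, x(16) = 28, x(17) = 15, x(18) = 56, x(19) = 16.
The sequence repeats with period 18.
So x(4575) = x(0 + ((4575-0) mod 18)) = x(3) = 20.

20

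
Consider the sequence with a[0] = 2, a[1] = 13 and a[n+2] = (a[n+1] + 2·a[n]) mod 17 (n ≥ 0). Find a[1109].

We have a[0] = 2,  a[1] = 13,  a[2] = 0,  a[3] = 9,  a[4] = 9,  a[5] = 10,  a[6] = 11,  a[7] = 14,  a[8] = 2,  a[9] = 13.
The sequence repeats with period 8.
So a[1109] = a[0 + ((1109-0) mod 8)] = a[5] = 10.

10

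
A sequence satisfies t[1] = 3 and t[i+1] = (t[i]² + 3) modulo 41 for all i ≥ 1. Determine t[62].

8

We have t[1] = 3,  t[2] = 12,  t[3] = 24,  t[4] = 5,  t[5] = 28,  t[6] = 8,  t[7] = 26,  t[8] = 23,  t[9] = 40,  t[10] = 4,  t[11] = 19,  t[12] = 36,  t[13] = 28.
Since t[13] = t[5] = 28, the sequence is eventually periodic: after a pre-period of length 4 it cycles with period 8.
For i ≥ 5, t[i] depends only on (i - 5) mod 8. (62 - 5) mod 8 = 1, so t[62] = t[6] = 8.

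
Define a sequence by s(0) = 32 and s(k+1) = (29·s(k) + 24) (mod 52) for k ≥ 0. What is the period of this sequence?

s(0) = 32; s(1) = 16; s(2) = 20; s(3) = 32.
Since s(3) = s(0) = 32, the sequence is periodic with period 3.

3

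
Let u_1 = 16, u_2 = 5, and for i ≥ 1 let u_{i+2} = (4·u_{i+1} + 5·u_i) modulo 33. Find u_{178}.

We have u_1 = 16; u_2 = 5; u_3 = 1; u_4 = 29; u_5 = 22; u_6 = 2; u_7 = 19; u_8 = 20; u_9 = 10; u_{10} = 8; u_{11} = 16; u_{12} = 5.
The sequence repeats with period 10.
So u_{178} = u_{1 + ((178-1) mod 10)} = u_8 = 20.

20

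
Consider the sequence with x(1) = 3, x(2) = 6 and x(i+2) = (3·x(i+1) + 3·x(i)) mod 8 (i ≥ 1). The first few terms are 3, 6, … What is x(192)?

x(1) = 3,  x(2) = 6,  x(3) = 3,  x(4) = 3,  x(5) = 2,  x(6) = 7,  x(7) = 3,  x(8) = 6.
The sequence repeats with period 6.
(192 - 1) mod 6 = 5, so x(192) = x(6) = 7.

7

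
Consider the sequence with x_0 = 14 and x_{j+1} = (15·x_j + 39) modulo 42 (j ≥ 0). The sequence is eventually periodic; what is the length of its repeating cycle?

x_0 = 14, x_1 = 39, x_2 = 36, x_3 = 33, x_4 = 30, x_5 = 27, x_6 = 24, x_7 = 21, x_8 = 18, x_9 = 15, x_{10} = 12, x_{11} = 9, x_{12} = 6, x_{13} = 3, x_{14} = 0, x_{15} = 39.
Since x_{15} = x_1 = 39, the sequence is eventually periodic: after a pre-period of length 1 it cycles with period 14.

14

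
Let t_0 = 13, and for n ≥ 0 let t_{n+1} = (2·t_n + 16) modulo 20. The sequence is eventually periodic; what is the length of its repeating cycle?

We have t_0 = 13; t_1 = 2; t_2 = 0; t_3 = 16; t_4 = 8; t_5 = 12; t_6 = 0.
Since t_6 = t_2 = 0, the sequence is eventually periodic: after a pre-period of length 2 it cycles with period 4.

4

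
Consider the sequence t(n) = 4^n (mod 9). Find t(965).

Computing terms: t(1) = 4; t(2) = 7; t(3) = 1; t(4) = 4.
Since t(4) = t(1) = 4, the sequence is periodic with period 3.
(965 - 1) mod 3 = 1, so t(965) = t(2) = 7.

7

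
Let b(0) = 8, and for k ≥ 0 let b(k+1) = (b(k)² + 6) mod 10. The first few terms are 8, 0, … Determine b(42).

Computing terms: b(0) = 8,  b(1) = 0,  b(2) = 6,  b(3) = 2,  b(4) = 0.
Since b(4) = b(1) = 0, the sequence is eventually periodic: after a pre-period of length 1 it cycles with period 3.
For k ≥ 1, b(k) depends only on (k - 1) mod 3. (42 - 1) mod 3 = 2, so b(42) = b(3) = 2.

2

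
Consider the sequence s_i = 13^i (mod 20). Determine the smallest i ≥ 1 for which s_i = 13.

We have s_0 = 1,  s_1 = 13,  s_2 = 9,  s_3 = 17,  s_4 = 1.
The sequence repeats with period 4.
The value 13 first appears (with i ≥ 1) at s_1.

1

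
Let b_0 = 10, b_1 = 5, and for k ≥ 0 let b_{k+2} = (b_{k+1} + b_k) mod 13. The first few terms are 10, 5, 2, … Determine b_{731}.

We have b_0 = 10, b_1 = 5, b_2 = 2, b_3 = 7, b_4 = 9, b_5 = 3, b_6 = 12, b_7 = 2, b_8 = 1, b_9 = 3, b_{10} = 4, b_{11} = 7, b_{12} = 11, b_{13} = 5, b_{14} = 3, b_{15} = 8, b_{16} = 11, b_{17} = 6, b_{18} = 4, b_{19} = 10, b_{20} = 1, b_{21} = 11, b_{22} = 12, b_{23} = 10, b_{24} = 9, b_{25} = 6, b_{26} = 2, b_{27} = 8, b_{28} = 10, b_{29} = 5.
Since (b_{28}, b_{29}) = (b_0, b_1) = (10, 5) (two consecutive terms determine the rest), the sequence is periodic with period 28.
So b_{731} = b_{0 + ((731-0) mod 28)} = b_3 = 7.

7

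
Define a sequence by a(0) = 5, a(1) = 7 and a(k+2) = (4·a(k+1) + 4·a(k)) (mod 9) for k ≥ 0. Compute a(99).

We have a(0) = 5, a(1) = 7, a(2) = 3, a(3) = 4, a(4) = 1, a(5) = 2, a(6) = 3, a(7) = 2, a(8) = 2, a(9) = 7, a(10) = 0, a(11) = 1, a(12) = 4, a(13) = 2, a(14) = 6, a(15) = 5, a(16) = 8, a(17) = 7, a(18) = 6, a(19) = 7, a(20) = 7, a(21) = 2, a(22) = 0, a(23) = 8, a(24) = 5, a(25) = 7.
Since (a(24), a(25)) = (a(0), a(1)) = (5, 7) (two consecutive terms determine the rest), the sequence is periodic with period 24.
So a(99) = a(0 + ((99-0) mod 24)) = a(3) = 4.

4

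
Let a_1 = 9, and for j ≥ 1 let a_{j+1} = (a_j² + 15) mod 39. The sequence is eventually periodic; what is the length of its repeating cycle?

Computing terms: a_1 = 9; a_2 = 18; a_3 = 27; a_4 = 3; a_5 = 24; a_6 = 6; a_7 = 12; a_8 = 3.
Since a_8 = a_4 = 3, the sequence is eventually periodic: after a pre-period of length 3 it cycles with period 4.

4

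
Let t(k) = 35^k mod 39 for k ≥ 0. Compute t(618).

Computing terms: t(0) = 1; t(1) = 35; t(2) = 16; t(3) = 14; t(4) = 22; t(5) = 29; t(6) = 1.
Since t(6) = t(0) = 1, the sequence is periodic with period 6.
(618 - 0) mod 6 = 0, so t(618) = t(0) = 1.

1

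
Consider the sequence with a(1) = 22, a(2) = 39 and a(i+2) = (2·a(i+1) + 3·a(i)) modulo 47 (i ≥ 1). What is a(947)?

a(1) = 22,  a(2) = 39,  a(3) = 3,  a(4) = 29,  a(5) = 20,  a(6) = 33,  a(7) = 32,  a(8) = 22,  a(9) = 46,  a(10) = 17,  a(11) = 31,  a(12) = 19,  a(13) = 37,  a(14) = 37,  a(15) = 44,  a(16) = 11,  a(17) = 13,  a(18) = 12,  a(19) = 16,  a(20) = 21,  a(21) = 43,  a(22) = 8,  a(23) = 4,  a(24) = 32,  a(25) = 29,  a(26) = 13,  a(27) = 19,  a(28) = 30,  a(29) = 23,  a(30) = 42,  a(31) = 12,  a(32) = 9,  a(33) = 7,  a(34) = 41,  a(35) = 9,  a(36) = 0,  a(37) = 27,  a(38) = 7,  a(39) = 1,  a(40) = 23,  a(41) = 2,  a(42) = 26,  a(43) = 11,  a(44) = 6,  a(45) = 45,  a(46) = 14,  a(47) = 22,  a(48) = 39.
Since (a(47), a(48)) = (a(1), a(2)) = (22, 39) (two consecutive terms determine the rest), the sequence is periodic with period 46.
So a(947) = a(1 + ((947-1) mod 46)) = a(27) = 19.

19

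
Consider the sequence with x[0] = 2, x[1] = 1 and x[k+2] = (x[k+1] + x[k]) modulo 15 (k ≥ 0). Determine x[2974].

3

Listing terms: x[0] = 2; x[1] = 1; x[2] = 3; x[3] = 4; x[4] = 7; x[5] = 11; x[6] = 3; x[7] = 14; x[8] = 2; x[9] = 1.
The sequence repeats with period 8.
(2974 - 0) mod 8 = 6, so x[2974] = x[6] = 3.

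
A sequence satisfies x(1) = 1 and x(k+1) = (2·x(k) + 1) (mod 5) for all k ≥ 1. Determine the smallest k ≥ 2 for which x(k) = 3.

We have x(1) = 1, x(2) = 3, x(3) = 2, x(4) = 0, x(5) = 1.
Since x(5) = x(1) = 1, the sequence is periodic with period 4.
The value 3 first appears (with k ≥ 2) at x(2).

2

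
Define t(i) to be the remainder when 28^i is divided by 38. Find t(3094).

We have t(0) = 1,  t(1) = 28,  t(2) = 24,  t(3) = 26,  t(4) = 6,  t(5) = 16,  t(6) = 30,  t(7) = 4,  t(8) = 36,  t(9) = 20,  t(10) = 28.
Since t(10) = t(1) = 28, the sequence is eventually periodic: after a pre-period of length 1 it cycles with period 9.
For i ≥ 1, t(i) depends only on (i - 1) mod 9. (3094 - 1) mod 9 = 6, so t(3094) = t(7) = 4.

4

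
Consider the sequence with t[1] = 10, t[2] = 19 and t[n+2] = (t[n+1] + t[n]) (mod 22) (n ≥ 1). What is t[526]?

Listing terms: t[1] = 10, t[2] = 19, t[3] = 7, t[4] = 4, t[5] = 11, t[6] = 15, t[7] = 4, t[8] = 19, t[9] = 1, t[10] = 20, t[11] = 21, t[12] = 19, t[13] = 18, t[14] = 15, t[15] = 11, t[16] = 4, t[17] = 15, t[18] = 19, t[19] = 12, t[20] = 9, t[21] = 21, t[22] = 8, t[23] = 7, t[24] = 15, t[25] = 0, t[26] = 15, t[27] = 15, t[28] = 8, t[29] = 1, t[30] = 9, t[31] = 10, t[32] = 19.
The sequence repeats with period 30.
(526 - 1) mod 30 = 15, so t[526] = t[16] = 4.

4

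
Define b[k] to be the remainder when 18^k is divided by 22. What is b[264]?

Computing terms: b[0] = 1,  b[1] = 18,  b[2] = 16,  b[3] = 2,  b[4] = 14,  b[5] = 10,  b[6] = 4,  b[7] = 6,  b[8] = 20,  b[9] = 8,  b[10] = 12,  b[11] = 18.
Since b[11] = b[1] = 18, the sequence is eventually periodic: after a pre-period of length 1 it cycles with period 10.
For k ≥ 1, b[k] depends only on (k - 1) mod 10. (264 - 1) mod 10 = 3, so b[264] = b[4] = 14.

14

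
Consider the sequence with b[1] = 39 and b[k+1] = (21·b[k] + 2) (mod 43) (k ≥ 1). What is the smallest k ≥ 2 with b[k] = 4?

2

Listing terms: b[1] = 39, b[2] = 4, b[3] = 0, b[4] = 2, b[5] = 1, b[6] = 23, b[7] = 12, b[8] = 39.
Since b[8] = b[1] = 39, the sequence is periodic with period 7.
The value 4 first appears (with k ≥ 2) at b[2].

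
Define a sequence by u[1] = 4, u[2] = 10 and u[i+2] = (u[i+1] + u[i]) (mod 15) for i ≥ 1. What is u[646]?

2

Computing terms: u[1] = 4, u[2] = 10, u[3] = 14, u[4] = 9, u[5] = 8, u[6] = 2, u[7] = 10, u[8] = 12, u[9] = 7, u[10] = 4, u[11] = 11, u[12] = 0, u[13] = 11, u[14] = 11, u[15] = 7, u[16] = 3, u[17] = 10, u[18] = 13, u[19] = 8, u[20] = 6, u[21] = 14, u[22] = 5, u[23] = 4, u[24] = 9, u[25] = 13, u[26] = 7, u[27] = 5, u[28] = 12, u[29] = 2, u[30] = 14, u[31] = 1, u[32] = 0, u[33] = 1, u[34] = 1, u[35] = 2, u[36] = 3, u[37] = 5, u[38] = 8, u[39] = 13, u[40] = 6, u[41] = 4, u[42] = 10.
The sequence repeats with period 40.
(646 - 1) mod 40 = 5, so u[646] = u[6] = 2.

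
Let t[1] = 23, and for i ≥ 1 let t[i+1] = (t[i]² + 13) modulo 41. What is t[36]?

38

We have t[1] = 23,  t[2] = 9,  t[3] = 12,  t[4] = 34,  t[5] = 21,  t[6] = 3,  t[7] = 22,  t[8] = 5,  t[9] = 38,  t[10] = 22.
Since t[10] = t[7] = 22, the sequence is eventually periodic: after a pre-period of length 6 it cycles with period 3.
For i ≥ 7, t[i] depends only on (i - 7) mod 3. (36 - 7) mod 3 = 2, so t[36] = t[9] = 38.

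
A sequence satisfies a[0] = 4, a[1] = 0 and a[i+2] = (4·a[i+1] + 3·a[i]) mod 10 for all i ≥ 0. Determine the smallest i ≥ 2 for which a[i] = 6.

a[0] = 4,  a[1] = 0,  a[2] = 2,  a[3] = 8,  a[4] = 8,  a[5] = 6,  a[6] = 8,  a[7] = 0,  a[8] = 4,  a[9] = 6,  a[10] = 6,  a[11] = 2,  a[12] = 6,  a[13] = 0,  a[14] = 8,  a[15] = 2,  a[16] = 2,  a[17] = 4,  a[18] = 2,  a[19] = 0,  a[20] = 6,  a[21] = 4,  a[22] = 4,  a[23] = 8,  a[24] = 4,  a[25] = 0.
The sequence repeats with period 24.
The value 6 first appears (with i ≥ 2) at a[5].

5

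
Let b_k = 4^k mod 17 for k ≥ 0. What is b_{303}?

13

Listing terms: b_0 = 1,  b_1 = 4,  b_2 = 16,  b_3 = 13,  b_4 = 1.
Since b_4 = b_0 = 1, the sequence is periodic with period 4.
So b_{303} = b_{0 + ((303-0) mod 4)} = b_3 = 13.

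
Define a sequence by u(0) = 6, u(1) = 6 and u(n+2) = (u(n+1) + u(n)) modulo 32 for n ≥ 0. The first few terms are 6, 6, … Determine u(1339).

We have u(0) = 6,  u(1) = 6,  u(2) = 12,  u(3) = 18,  u(4) = 30,  u(5) = 16,  u(6) = 14,  u(7) = 30,  u(8) = 12,  u(9) = 10,  u(10) = 22,  u(11) = 0,  u(12) = 22,  u(13) = 22,  u(14) = 12,  u(15) = 2,  u(16) = 14,  u(17) = 16,  u(18) = 30,  u(19) = 14,  u(20) = 12,  u(21) = 26,  u(22) = 6,  u(23) = 0,  u(24) = 6,  u(25) = 6.
Since (u(24), u(25)) = (u(0), u(1)) = (6, 6) (two consecutive terms determine the rest), the sequence is periodic with period 24.
So u(1339) = u(0 + ((1339-0) mod 24)) = u(19) = 14.

14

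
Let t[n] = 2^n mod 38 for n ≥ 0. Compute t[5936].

6

We have t[0] = 1, t[1] = 2, t[2] = 4, t[3] = 8, t[4] = 16, t[5] = 32, t[6] = 26, t[7] = 14, t[8] = 28, t[9] = 18, t[10] = 36, t[11] = 34, t[12] = 30, t[13] = 22, t[14] = 6, t[15] = 12, t[16] = 24, t[17] = 10, t[18] = 20, t[19] = 2.
Since t[19] = t[1] = 2, the sequence is eventually periodic: after a pre-period of length 1 it cycles with period 18.
For n ≥ 1, t[n] depends only on (n - 1) mod 18. (5936 - 1) mod 18 = 13, so t[5936] = t[14] = 6.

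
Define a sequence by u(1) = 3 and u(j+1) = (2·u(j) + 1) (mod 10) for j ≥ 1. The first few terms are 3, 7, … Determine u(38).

u(1) = 3, u(2) = 7, u(3) = 5, u(4) = 1, u(5) = 3.
Since u(5) = u(1) = 3, the sequence is periodic with period 4.
(38 - 1) mod 4 = 1, so u(38) = u(2) = 7.

7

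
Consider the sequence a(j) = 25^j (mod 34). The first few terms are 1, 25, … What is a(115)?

19

Listing terms: a(0) = 1; a(1) = 25; a(2) = 13; a(3) = 19; a(4) = 33; a(5) = 9; a(6) = 21; a(7) = 15; a(8) = 1.
Since a(8) = a(0) = 1, the sequence is periodic with period 8.
(115 - 0) mod 8 = 3, so a(115) = a(3) = 19.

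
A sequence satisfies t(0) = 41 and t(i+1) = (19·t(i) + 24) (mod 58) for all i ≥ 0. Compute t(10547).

57

Computing terms: t(0) = 41,  t(1) = 49,  t(2) = 27,  t(3) = 15,  t(4) = 19,  t(5) = 37,  t(6) = 31,  t(7) = 33,  t(8) = 13,  t(9) = 39,  t(10) = 11,  t(11) = 1,  t(12) = 43,  t(13) = 29,  t(14) = 53,  t(15) = 45,  t(16) = 9,  t(17) = 21,  t(18) = 17,  t(19) = 57,  t(20) = 5,  t(21) = 3,  t(22) = 23,  t(23) = 55,  t(24) = 25,  t(25) = 35,  t(26) = 51,  t(27) = 7,  t(28) = 41.
Since t(28) = t(0) = 41, the sequence is periodic with period 28.
(10547 - 0) mod 28 = 19, so t(10547) = t(19) = 57.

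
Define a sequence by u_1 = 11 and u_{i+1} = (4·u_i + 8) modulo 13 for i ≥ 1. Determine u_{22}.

u_1 = 11; u_2 = 0; u_3 = 8; u_4 = 1; u_5 = 12; u_6 = 4; u_7 = 11.
The sequence repeats with period 6.
(22 - 1) mod 6 = 3, so u_{22} = u_4 = 1.

1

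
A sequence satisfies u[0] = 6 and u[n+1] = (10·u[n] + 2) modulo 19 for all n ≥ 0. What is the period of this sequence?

We have u[0] = 6,  u[1] = 5,  u[2] = 14,  u[3] = 9,  u[4] = 16,  u[5] = 10,  u[6] = 7,  u[7] = 15,  u[8] = 0,  u[9] = 2,  u[10] = 3,  u[11] = 13,  u[12] = 18,  u[13] = 11,  u[14] = 17,  u[15] = 1,  u[16] = 12,  u[17] = 8,  u[18] = 6.
The sequence repeats with period 18.

18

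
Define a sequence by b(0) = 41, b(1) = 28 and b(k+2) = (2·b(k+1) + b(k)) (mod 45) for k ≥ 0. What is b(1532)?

Listing terms: b(0) = 41,  b(1) = 28,  b(2) = 7,  b(3) = 42,  b(4) = 1,  b(5) = 44,  b(6) = 44,  b(7) = 42,  b(8) = 38,  b(9) = 28,  b(10) = 4,  b(11) = 36,  b(12) = 31,  b(13) = 8,  b(14) = 2,  b(15) = 12,  b(16) = 26,  b(17) = 19,  b(18) = 19,  b(19) = 12,  b(20) = 43,  b(21) = 8,  b(22) = 14,  b(23) = 36,  b(24) = 41,  b(25) = 28.
The sequence repeats with period 24.
(1532 - 0) mod 24 = 20, so b(1532) = b(20) = 43.

43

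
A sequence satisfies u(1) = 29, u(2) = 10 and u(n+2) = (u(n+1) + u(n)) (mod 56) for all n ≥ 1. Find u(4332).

21

We have u(1) = 29,  u(2) = 10,  u(3) = 39,  u(4) = 49,  u(5) = 32,  u(6) = 25,  u(7) = 1,  u(8) = 26,  u(9) = 27,  u(10) = 53,  u(11) = 24,  u(12) = 21,  u(13) = 45,  u(14) = 10,  u(15) = 55,  u(16) = 9,  u(17) = 8,  u(18) = 17,  u(19) = 25,  u(20) = 42,  u(21) = 11,  u(22) = 53,  u(23) = 8,  u(24) = 5,  u(25) = 13,  u(26) = 18,  u(27) = 31,  u(28) = 49,  u(29) = 24,  u(30) = 17,  u(31) = 41,  u(32) = 2,  u(33) = 43,  u(34) = 45,  u(35) = 32,  u(36) = 21,  u(37) = 53,  u(38) = 18,  u(39) = 15,  u(40) = 33,  u(41) = 48,  u(42) = 25,  u(43) = 17,  u(44) = 42,  u(45) = 3,  u(46) = 45,  u(47) = 48,  u(48) = 37,  u(49) = 29,  u(50) = 10.
Since (u(49), u(50)) = (u(1), u(2)) = (29, 10) (two consecutive terms determine the rest), the sequence is periodic with period 48.
(4332 - 1) mod 48 = 11, so u(4332) = u(12) = 21.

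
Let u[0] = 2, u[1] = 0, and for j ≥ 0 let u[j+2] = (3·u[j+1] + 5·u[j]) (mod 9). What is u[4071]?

Computing terms: u[0] = 2; u[1] = 0; u[2] = 1; u[3] = 3; u[4] = 5; u[5] = 3; u[6] = 7; u[7] = 0; u[8] = 8; u[9] = 6; u[10] = 4; u[11] = 6; u[12] = 2; u[13] = 0.
The sequence repeats with period 12.
So u[4071] = u[0 + ((4071-0) mod 12)] = u[3] = 3.

3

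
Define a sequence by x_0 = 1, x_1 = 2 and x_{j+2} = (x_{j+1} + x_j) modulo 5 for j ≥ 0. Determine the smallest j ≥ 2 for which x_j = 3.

We have x_0 = 1,  x_1 = 2,  x_2 = 3,  x_3 = 0,  x_4 = 3,  x_5 = 3,  x_6 = 1,  x_7 = 4,  x_8 = 0,  x_9 = 4,  x_{10} = 4,  x_{11} = 3,  x_{12} = 2,  x_{13} = 0,  x_{14} = 2,  x_{15} = 2,  x_{16} = 4,  x_{17} = 1,  x_{18} = 0,  x_{19} = 1,  x_{20} = 1,  x_{21} = 2.
The sequence repeats with period 20.
The value 3 first appears (with j ≥ 2) at x_2.

2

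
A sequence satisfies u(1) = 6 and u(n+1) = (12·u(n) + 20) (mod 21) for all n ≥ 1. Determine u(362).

We have u(1) = 6, u(2) = 8, u(3) = 11, u(4) = 5, u(5) = 17, u(6) = 14, u(7) = 20, u(8) = 8.
Since u(8) = u(2) = 8, the sequence is eventually periodic: after a pre-period of length 1 it cycles with period 6.
For n ≥ 2, u(n) depends only on (n - 2) mod 6. (362 - 2) mod 6 = 0, so u(362) = u(2) = 8.

8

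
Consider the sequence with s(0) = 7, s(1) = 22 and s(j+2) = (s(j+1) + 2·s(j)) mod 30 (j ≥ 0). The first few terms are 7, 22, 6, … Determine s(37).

22

Computing terms: s(0) = 7,  s(1) = 22,  s(2) = 6,  s(3) = 20,  s(4) = 2,  s(5) = 12,  s(6) = 16,  s(7) = 10,  s(8) = 12,  s(9) = 2,  s(10) = 26,  s(11) = 0,  s(12) = 22,  s(13) = 22,  s(14) = 6.
Since (s(13), s(14)) = (s(1), s(2)) = (22, 6) (two consecutive terms determine the rest), the sequence is eventually periodic: after a pre-period of length 1 it cycles with period 12.
For j ≥ 1, s(j) depends only on (j - 1) mod 12. (37 - 1) mod 12 = 0, so s(37) = s(1) = 22.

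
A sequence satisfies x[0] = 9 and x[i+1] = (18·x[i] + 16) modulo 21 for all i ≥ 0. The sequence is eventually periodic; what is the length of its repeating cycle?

3

Computing terms: x[0] = 9, x[1] = 10, x[2] = 7, x[3] = 16, x[4] = 10.
Since x[4] = x[1] = 10, the sequence is eventually periodic: after a pre-period of length 1 it cycles with period 3.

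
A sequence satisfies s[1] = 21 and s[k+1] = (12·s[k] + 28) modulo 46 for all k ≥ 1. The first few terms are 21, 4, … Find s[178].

4

s[1] = 21,  s[2] = 4,  s[3] = 30,  s[4] = 20,  s[5] = 38,  s[6] = 24,  s[7] = 40,  s[8] = 2,  s[9] = 6,  s[10] = 8,  s[11] = 32,  s[12] = 44,  s[13] = 4.
Since s[13] = s[2] = 4, the sequence is eventually periodic: after a pre-period of length 1 it cycles with period 11.
For k ≥ 2, s[k] depends only on (k - 2) mod 11. (178 - 2) mod 11 = 0, so s[178] = s[2] = 4.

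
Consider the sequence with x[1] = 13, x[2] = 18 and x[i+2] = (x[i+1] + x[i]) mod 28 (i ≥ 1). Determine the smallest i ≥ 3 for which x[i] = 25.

We have x[1] = 13; x[2] = 18; x[3] = 3; x[4] = 21; x[5] = 24; x[6] = 17; x[7] = 13; x[8] = 2; x[9] = 15; x[10] = 17; x[11] = 4; x[12] = 21; x[13] = 25; x[14] = 18; x[15] = 15; x[16] = 5; x[17] = 20; x[18] = 25; x[19] = 17; x[20] = 14; x[21] = 3; x[22] = 17; x[23] = 20; x[24] = 9; x[25] = 1; x[26] = 10; x[27] = 11; x[28] = 21; x[29] = 4; x[30] = 25; x[31] = 1; x[32] = 26; x[33] = 27; x[34] = 25; x[35] = 24; x[36] = 21; x[37] = 17; x[38] = 10; x[39] = 27; x[40] = 9; x[41] = 8; x[42] = 17; x[43] = 25; x[44] = 14; x[45] = 11; x[46] = 25; x[47] = 8; x[48] = 5; x[49] = 13; x[50] = 18.
Since (x[49], x[50]) = (x[1], x[2]) = (13, 18) (two consecutive terms determine the rest), the sequence is periodic with period 48.
The value 25 first appears (with i ≥ 3) at x[13].

13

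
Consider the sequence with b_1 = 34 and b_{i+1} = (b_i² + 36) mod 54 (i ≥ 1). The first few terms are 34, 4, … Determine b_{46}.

40

Listing terms: b_1 = 34,  b_2 = 4,  b_3 = 52,  b_4 = 40,  b_5 = 16,  b_6 = 22,  b_7 = 34.
The sequence repeats with period 6.
So b_{46} = b_{1 + ((46-1) mod 6)} = b_4 = 40.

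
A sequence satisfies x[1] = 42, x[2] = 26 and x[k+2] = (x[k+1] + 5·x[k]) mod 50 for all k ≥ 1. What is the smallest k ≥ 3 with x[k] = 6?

7

Listing terms: x[1] = 42; x[2] = 26; x[3] = 36; x[4] = 16; x[5] = 46; x[6] = 26; x[7] = 6; x[8] = 36; x[9] = 16.
Since (x[8], x[9]) = (x[3], x[4]) = (36, 16) (two consecutive terms determine the rest), the sequence is eventually periodic: after a pre-period of length 2 it cycles with period 5.
The value 6 first appears (with k ≥ 3) at x[7].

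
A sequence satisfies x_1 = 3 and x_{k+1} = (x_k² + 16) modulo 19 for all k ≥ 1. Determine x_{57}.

14

x_1 = 3, x_2 = 6, x_3 = 14, x_4 = 3.
The sequence repeats with period 3.
So x_{57} = x_{1 + ((57-1) mod 3)} = x_3 = 14.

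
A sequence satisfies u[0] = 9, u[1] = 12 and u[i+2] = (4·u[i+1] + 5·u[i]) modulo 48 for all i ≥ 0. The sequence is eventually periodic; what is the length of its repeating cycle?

8

We have u[0] = 9,  u[1] = 12,  u[2] = 45,  u[3] = 0,  u[4] = 33,  u[5] = 36,  u[6] = 21,  u[7] = 24,  u[8] = 9,  u[9] = 12.
The sequence repeats with period 8.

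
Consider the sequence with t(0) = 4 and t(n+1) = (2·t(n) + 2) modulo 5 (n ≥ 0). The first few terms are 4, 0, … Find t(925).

0

t(0) = 4, t(1) = 0, t(2) = 2, t(3) = 1, t(4) = 4.
The sequence repeats with period 4.
(925 - 0) mod 4 = 1, so t(925) = t(1) = 0.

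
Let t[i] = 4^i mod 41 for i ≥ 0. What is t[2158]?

18

Listing terms: t[0] = 1; t[1] = 4; t[2] = 16; t[3] = 23; t[4] = 10; t[5] = 40; t[6] = 37; t[7] = 25; t[8] = 18; t[9] = 31; t[10] = 1.
The sequence repeats with period 10.
So t[2158] = t[0 + ((2158-0) mod 10)] = t[8] = 18.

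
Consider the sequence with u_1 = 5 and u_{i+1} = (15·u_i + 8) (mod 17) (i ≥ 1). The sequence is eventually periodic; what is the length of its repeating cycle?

8

u_1 = 5, u_2 = 15, u_3 = 12, u_4 = 1, u_5 = 6, u_6 = 13, u_7 = 16, u_8 = 10, u_9 = 5.
The sequence repeats with period 8.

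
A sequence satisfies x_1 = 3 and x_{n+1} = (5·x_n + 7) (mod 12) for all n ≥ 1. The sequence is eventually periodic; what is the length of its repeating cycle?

We have x_1 = 3,  x_2 = 10,  x_3 = 9,  x_4 = 4,  x_5 = 3.
The sequence repeats with period 4.

4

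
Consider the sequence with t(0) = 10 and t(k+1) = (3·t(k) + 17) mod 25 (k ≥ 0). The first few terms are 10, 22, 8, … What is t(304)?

15

Listing terms: t(0) = 10, t(1) = 22, t(2) = 8, t(3) = 16, t(4) = 15, t(5) = 12, t(6) = 3, t(7) = 1, t(8) = 20, t(9) = 2, t(10) = 23, t(11) = 11, t(12) = 0, t(13) = 17, t(14) = 18, t(15) = 21, t(16) = 5, t(17) = 7, t(18) = 13, t(19) = 6, t(20) = 10.
Since t(20) = t(0) = 10, the sequence is periodic with period 20.
(304 - 0) mod 20 = 4, so t(304) = t(4) = 15.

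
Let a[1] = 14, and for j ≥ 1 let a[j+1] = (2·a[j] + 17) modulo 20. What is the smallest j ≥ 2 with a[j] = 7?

3

Listing terms: a[1] = 14, a[2] = 5, a[3] = 7, a[4] = 11, a[5] = 19, a[6] = 15, a[7] = 7.
Since a[7] = a[3] = 7, the sequence is eventually periodic: after a pre-period of length 2 it cycles with period 4.
The value 7 first appears (with j ≥ 2) at a[3].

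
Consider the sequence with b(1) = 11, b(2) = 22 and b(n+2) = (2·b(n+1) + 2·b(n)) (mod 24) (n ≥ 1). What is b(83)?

b(1) = 11, b(2) = 22, b(3) = 18, b(4) = 8, b(5) = 4, b(6) = 0, b(7) = 8, b(8) = 16, b(9) = 0, b(10) = 8.
Since (b(9), b(10)) = (b(6), b(7)) = (0, 8) (two consecutive terms determine the rest), the sequence is eventually periodic: after a pre-period of length 5 it cycles with period 3.
For n ≥ 6, b(n) depends only on (n - 6) mod 3. (83 - 6) mod 3 = 2, so b(83) = b(8) = 16.

16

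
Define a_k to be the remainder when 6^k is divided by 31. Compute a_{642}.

1

Computing terms: a_1 = 6, a_2 = 5, a_3 = 30, a_4 = 25, a_5 = 26, a_6 = 1, a_7 = 6.
The sequence repeats with period 6.
So a_{642} = a_{1 + ((642-1) mod 6)} = a_6 = 1.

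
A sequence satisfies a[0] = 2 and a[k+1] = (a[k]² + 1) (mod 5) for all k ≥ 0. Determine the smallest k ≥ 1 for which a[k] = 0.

Listing terms: a[0] = 2; a[1] = 0; a[2] = 1; a[3] = 2.
Since a[3] = a[0] = 2, the sequence is periodic with period 3.
The value 0 first appears (with k ≥ 1) at a[1].

1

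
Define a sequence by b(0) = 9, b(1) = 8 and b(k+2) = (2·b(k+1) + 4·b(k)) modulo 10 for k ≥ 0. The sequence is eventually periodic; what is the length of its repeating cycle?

5

Computing terms: b(0) = 9, b(1) = 8, b(2) = 2, b(3) = 6, b(4) = 0, b(5) = 4, b(6) = 8, b(7) = 2.
Since (b(6), b(7)) = (b(1), b(2)) = (8, 2) (two consecutive terms determine the rest), the sequence is eventually periodic: after a pre-period of length 1 it cycles with period 5.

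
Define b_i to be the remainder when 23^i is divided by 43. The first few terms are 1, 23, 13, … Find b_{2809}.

38

Computing terms: b_0 = 1, b_1 = 23, b_2 = 13, b_3 = 41, b_4 = 40, b_5 = 17, b_6 = 4, b_7 = 6, b_8 = 9, b_9 = 35, b_{10} = 31, b_{11} = 25, b_{12} = 16, b_{13} = 24, b_{14} = 36, b_{15} = 11, b_{16} = 38, b_{17} = 14, b_{18} = 21, b_{19} = 10, b_{20} = 15, b_{21} = 1.
The sequence repeats with period 21.
(2809 - 0) mod 21 = 16, so b_{2809} = b_{16} = 38.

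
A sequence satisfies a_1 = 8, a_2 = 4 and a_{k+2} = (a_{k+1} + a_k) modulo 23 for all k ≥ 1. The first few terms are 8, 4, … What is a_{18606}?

Computing terms: a_1 = 8; a_2 = 4; a_3 = 12; a_4 = 16; a_5 = 5; a_6 = 21; a_7 = 3; a_8 = 1; a_9 = 4; a_{10} = 5; a_{11} = 9; a_{12} = 14; a_{13} = 0; a_{14} = 14; a_{15} = 14; a_{16} = 5; a_{17} = 19; a_{18} = 1; a_{19} = 20; a_{20} = 21; a_{21} = 18; a_{22} = 16; a_{23} = 11; a_{24} = 4; a_{25} = 15; a_{26} = 19; a_{27} = 11; a_{28} = 7; a_{29} = 18; a_{30} = 2; a_{31} = 20; a_{32} = 22; a_{33} = 19; a_{34} = 18; a_{35} = 14; a_{36} = 9; a_{37} = 0; a_{38} = 9; a_{39} = 9; a_{40} = 18; a_{41} = 4; a_{42} = 22; a_{43} = 3; a_{44} = 2; a_{45} = 5; a_{46} = 7; a_{47} = 12; a_{48} = 19; a_{49} = 8; a_{50} = 4.
Since (a_{49}, a_{50}) = (a_1, a_2) = (8, 4) (two consecutive terms determine the rest), the sequence is periodic with period 48.
So a_{18606} = a_{1 + ((18606-1) mod 48)} = a_{30} = 2.

2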